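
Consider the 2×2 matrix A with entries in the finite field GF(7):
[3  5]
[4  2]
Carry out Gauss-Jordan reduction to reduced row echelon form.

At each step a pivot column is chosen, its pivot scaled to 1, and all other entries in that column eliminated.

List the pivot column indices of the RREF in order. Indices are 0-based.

pivot columns: 0

step 1: normalize row 0 (÷3) = (1, 4)
  row 1: subtract 4×row0 = (0, 0)
skip col 1 (zero from row 1)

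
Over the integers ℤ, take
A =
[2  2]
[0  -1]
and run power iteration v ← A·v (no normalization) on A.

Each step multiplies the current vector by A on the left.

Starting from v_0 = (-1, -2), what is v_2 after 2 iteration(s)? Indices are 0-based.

v_0 = (-1, -2).
v_1 = A·v_0 = (-6, 2).
v_2 = A·v_1 = (-8, -2).

v_2 = (-8, -2)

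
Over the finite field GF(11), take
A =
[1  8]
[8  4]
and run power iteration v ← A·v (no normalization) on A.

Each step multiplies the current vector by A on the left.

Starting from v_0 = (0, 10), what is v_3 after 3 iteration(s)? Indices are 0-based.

v_0 = (0, 10).
v_1 = A·v_0 = (3, 7).
v_2 = A·v_1 = (4, 8).
v_3 = A·v_2 = (2, 9).

v_3 = (2, 9)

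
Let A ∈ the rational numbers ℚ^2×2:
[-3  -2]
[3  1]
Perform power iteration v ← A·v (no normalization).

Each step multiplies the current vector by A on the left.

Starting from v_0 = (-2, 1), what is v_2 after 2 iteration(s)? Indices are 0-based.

v_0 = (-2, 1).
v_1 = A·v_0 = (4, -5).
v_2 = A·v_1 = (-2, 7).

v_2 = (-2, 7)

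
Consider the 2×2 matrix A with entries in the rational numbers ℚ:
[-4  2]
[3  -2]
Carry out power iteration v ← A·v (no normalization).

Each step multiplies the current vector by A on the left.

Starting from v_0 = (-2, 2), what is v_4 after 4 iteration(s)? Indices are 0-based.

v_4 = (-2168, 1784)

v_0 = (-2, 2).
v_1 = A·v_0 = (12, -10).
v_2 = A·v_1 = (-68, 56).
v_3 = A·v_2 = (384, -316).
v_4 = A·v_3 = (-2168, 1784).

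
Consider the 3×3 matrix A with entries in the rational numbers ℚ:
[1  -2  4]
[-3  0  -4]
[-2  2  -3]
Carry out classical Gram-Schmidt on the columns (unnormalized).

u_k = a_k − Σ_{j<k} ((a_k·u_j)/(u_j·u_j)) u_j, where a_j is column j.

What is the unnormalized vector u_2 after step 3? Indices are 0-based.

Step 1: u_0 = a_0 = (1, -3, -2).
Step 2: u_1 = a_1 − (-3/7)·u_0 = (-11/7, -9/7, 8/7).
Step 3: u_2 = a_2 − (11/7)·u_0 − (-16/19)·u_1 = (21/19, -7/19, 21/19).

u_2 = (21/19, -7/19, 21/19)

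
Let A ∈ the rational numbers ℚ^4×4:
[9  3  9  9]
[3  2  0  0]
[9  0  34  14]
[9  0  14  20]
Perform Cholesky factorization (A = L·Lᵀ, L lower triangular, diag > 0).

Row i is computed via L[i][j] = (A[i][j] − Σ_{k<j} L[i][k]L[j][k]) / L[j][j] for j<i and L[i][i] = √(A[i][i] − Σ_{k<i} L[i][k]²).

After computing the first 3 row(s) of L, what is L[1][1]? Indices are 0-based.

Step 1: L[0][0] = √(9) = 3.
  L[1][0] = (3) / L[0][0] = 1.
Step 2: L[1][1] = √(1) = 1.
  L[2][0] = (9) / L[0][0] = 3.
  L[2][1] = (-3) / L[1][1] = -3.
Step 3: L[2][2] = √(16) = 4.

L[1][1] = 1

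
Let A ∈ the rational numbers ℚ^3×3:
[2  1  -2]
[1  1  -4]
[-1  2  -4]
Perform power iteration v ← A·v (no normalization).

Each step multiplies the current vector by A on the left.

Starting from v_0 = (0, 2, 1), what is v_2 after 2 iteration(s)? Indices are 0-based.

v_0 = (0, 2, 1).
v_1 = A·v_0 = (0, -2, 0).
v_2 = A·v_1 = (-2, -2, -4).

v_2 = (-2, -2, -4)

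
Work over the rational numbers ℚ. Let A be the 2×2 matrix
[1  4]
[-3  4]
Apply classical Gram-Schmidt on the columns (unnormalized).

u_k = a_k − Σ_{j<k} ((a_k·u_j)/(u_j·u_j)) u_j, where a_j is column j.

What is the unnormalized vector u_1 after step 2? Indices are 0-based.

Step 1: u_0 = a_0 = (1, -3).
Step 2: u_1 = a_1 − (-4/5)·u_0 = (24/5, 8/5).

u_1 = (24/5, 8/5)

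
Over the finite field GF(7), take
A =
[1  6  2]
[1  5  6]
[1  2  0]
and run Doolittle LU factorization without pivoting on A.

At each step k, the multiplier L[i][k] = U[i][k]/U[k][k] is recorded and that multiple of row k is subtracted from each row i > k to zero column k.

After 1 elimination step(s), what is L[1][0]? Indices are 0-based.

L[1][0] = 1

Step 1: pivot at (0,0) is 1.
  row1 ← row1 − (1)·row0  ⇒  L[1][0]=1, U row1=(0, 6, 4)
  row2 ← row2 − (1)·row0  ⇒  L[2][0]=1, U row2=(0, 3, 5)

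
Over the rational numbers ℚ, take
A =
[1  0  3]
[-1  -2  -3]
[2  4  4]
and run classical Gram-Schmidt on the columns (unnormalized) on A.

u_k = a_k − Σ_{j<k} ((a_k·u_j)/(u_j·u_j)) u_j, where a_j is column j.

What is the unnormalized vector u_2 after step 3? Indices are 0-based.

Step 1: u_0 = a_0 = (1, -1, 2).
Step 2: u_1 = a_1 − (5/3)·u_0 = (-5/3, -1/3, 2/3).
Step 3: u_2 = a_2 − (7/3)·u_0 − (-2/5)·u_1 = (0, -4/5, -2/5).

u_2 = (0, -4/5, -2/5)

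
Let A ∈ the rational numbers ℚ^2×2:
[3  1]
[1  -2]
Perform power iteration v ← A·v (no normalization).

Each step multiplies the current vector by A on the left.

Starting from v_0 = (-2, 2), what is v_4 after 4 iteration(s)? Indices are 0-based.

v_4 = (-172, 22)

v_0 = (-2, 2).
v_1 = A·v_0 = (-4, -6).
v_2 = A·v_1 = (-18, 8).
v_3 = A·v_2 = (-46, -34).
v_4 = A·v_3 = (-172, 22).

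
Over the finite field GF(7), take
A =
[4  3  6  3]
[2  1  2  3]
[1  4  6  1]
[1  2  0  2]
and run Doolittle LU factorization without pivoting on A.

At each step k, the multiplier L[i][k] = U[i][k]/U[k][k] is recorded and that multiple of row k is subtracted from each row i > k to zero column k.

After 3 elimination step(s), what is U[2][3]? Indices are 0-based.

U[2][3] = 3

[col 0] pivot 4
  R1 -= 4*R0 → (0, 3, 6, 5)  (L[1][0] := 4)
  R2 -= 2*R0 → (0, 5, 1, 2)  (L[2][0] := 2)
  R3 -= 2*R0 → (0, 3, 2, 3)  (L[3][0] := 2)
[col 1] pivot 3
  R2 -= 4*R1 → (0, 0, 5, 3)  (L[2][1] := 4)
  R3 -= 1*R1 → (0, 0, 3, 5)  (L[3][1] := 1)
[col 2] pivot 5
  R3 -= 2*R2 → (0, 0, 0, 6)  (L[3][2] := 2)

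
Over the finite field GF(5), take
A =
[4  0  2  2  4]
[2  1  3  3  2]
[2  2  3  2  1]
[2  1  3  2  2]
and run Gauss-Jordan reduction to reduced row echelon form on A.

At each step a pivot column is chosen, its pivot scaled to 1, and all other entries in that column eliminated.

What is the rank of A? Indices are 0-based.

pivot(0,0)=4: scale R0 → (1, 0, 3, 3, 1)
  clear (1,0): R1 −= (2)R0 → (0, 1, 2, 2, 0)
  clear (2,0): R2 −= (2)R0 → (0, 2, 2, 1, 4)
  clear (3,0): R3 −= (2)R0 → (0, 1, 2, 1, 0)
pivot(1,1)=1: scale R1 → (0, 1, 2, 2, 0)
  clear (2,1): R2 −= (2)R1 → (0, 0, 3, 2, 4)
  clear (3,1): R3 −= (1)R1 → (0, 0, 0, 4, 0)
pivot(2,2)=3: scale R2 → (0, 0, 1, 4, 3)
  clear (0,2): R0 −= (3)R2 → (1, 0, 0, 1, 2)
  clear (1,2): R1 −= (2)R2 → (0, 1, 0, 4, 4)
pivot(3,3)=4: scale R3 → (0, 0, 0, 1, 0)
  clear (0,3): R0 −= (1)R3 → (1, 0, 0, 0, 2)
  clear (1,3): R1 −= (4)R3 → (0, 1, 0, 0, 4)
  clear (2,3): R2 −= (4)R3 → (0, 0, 1, 0, 3)

rank = 4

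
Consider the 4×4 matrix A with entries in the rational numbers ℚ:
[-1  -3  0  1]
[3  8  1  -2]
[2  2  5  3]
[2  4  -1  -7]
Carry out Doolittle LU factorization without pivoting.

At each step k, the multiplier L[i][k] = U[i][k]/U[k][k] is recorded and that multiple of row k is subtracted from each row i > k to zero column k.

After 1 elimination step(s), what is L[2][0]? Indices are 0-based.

L[2][0] = -2

[col 0] pivot -1
  R1 -= -3*R0 → (0, -1, 1, 1)  (L[1][0] := -3)
  R2 -= -2*R0 → (0, -4, 5, 5)  (L[2][0] := -2)
  R3 -= -2*R0 → (0, -2, -1, -5)  (L[3][0] := -2)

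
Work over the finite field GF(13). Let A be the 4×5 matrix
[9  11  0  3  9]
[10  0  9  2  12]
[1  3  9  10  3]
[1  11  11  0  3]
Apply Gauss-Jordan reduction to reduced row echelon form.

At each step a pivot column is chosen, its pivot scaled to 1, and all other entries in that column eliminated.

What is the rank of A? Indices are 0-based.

step 1: normalize row 0 (÷9) = (1, 7, 0, 9, 1)
  row 1: subtract 10×row0 = (0, 8, 9, 3, 2)
  row 2: subtract 1×row0 = (0, 9, 9, 1, 2)
  row 3: subtract 1×row0 = (0, 4, 11, 4, 2)
step 2: normalize row 1 (÷8) = (0, 1, 6, 2, 10)
  row 0: subtract 7×row1 = (1, 0, 10, 8, 9)
  row 2: subtract 9×row1 = (0, 0, 7, 9, 3)
  row 3: subtract 4×row1 = (0, 0, 0, 9, 1)
step 3: normalize row 2 (÷7) = (0, 0, 1, 5, 6)
  row 0: subtract 10×row2 = (1, 0, 0, 10, 1)
  row 1: subtract 6×row2 = (0, 1, 0, 11, 0)
step 4: normalize row 3 (÷9) = (0, 0, 0, 1, 3)
  row 0: subtract 10×row3 = (1, 0, 0, 0, 10)
  row 1: subtract 11×row3 = (0, 1, 0, 0, 6)
  row 2: subtract 5×row3 = (0, 0, 1, 0, 4)

rank = 4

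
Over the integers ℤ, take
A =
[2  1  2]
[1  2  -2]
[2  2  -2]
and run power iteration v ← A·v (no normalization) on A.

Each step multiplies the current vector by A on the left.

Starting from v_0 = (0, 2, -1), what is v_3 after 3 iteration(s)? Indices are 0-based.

v_0 = (0, 2, -1).
v_1 = A·v_0 = (0, 6, 6).
v_2 = A·v_1 = (18, 0, 0).
v_3 = A·v_2 = (36, 18, 36).

v_3 = (36, 18, 36)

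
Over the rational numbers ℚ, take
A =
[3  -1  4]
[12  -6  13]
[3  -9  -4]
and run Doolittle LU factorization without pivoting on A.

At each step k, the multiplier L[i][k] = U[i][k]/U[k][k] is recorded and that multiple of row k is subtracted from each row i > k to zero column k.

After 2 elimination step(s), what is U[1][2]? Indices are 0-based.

U[1][2] = -3

[col 0] pivot 3
  R1 -= 4*R0 → (0, -2, -3)  (L[1][0] := 4)
  R2 -= 1*R0 → (0, -8, -8)  (L[2][0] := 1)
[col 1] pivot -2
  R2 -= 4*R1 → (0, 0, 4)  (L[2][1] := 4)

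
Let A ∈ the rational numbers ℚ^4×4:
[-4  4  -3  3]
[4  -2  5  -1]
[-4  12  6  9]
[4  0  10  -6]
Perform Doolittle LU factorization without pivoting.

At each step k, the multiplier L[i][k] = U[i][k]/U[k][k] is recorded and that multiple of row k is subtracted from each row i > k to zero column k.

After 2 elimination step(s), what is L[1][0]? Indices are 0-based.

L[1][0] = -1

k=0: U[0][0]=-4
  eliminate (1,0): mult=-1, new row 1: (0, 2, 2, 2); set L[1][0]=-1
  eliminate (2,0): mult=1, new row 2: (0, 8, 9, 6); set L[2][0]=1
  eliminate (3,0): mult=-1, new row 3: (0, 4, 7, -3); set L[3][0]=-1
k=1: U[1][1]=2
  eliminate (2,1): mult=4, new row 2: (0, 0, 1, -2); set L[2][1]=4
  eliminate (3,1): mult=2, new row 3: (0, 0, 3, -7); set L[3][1]=2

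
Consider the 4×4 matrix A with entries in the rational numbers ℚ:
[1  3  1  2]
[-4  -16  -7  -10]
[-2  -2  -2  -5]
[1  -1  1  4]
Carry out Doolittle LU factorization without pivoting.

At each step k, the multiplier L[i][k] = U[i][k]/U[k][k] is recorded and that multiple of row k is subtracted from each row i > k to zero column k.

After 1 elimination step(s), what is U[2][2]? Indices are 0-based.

[col 0] pivot 1
  R1 -= -4*R0 → (0, -4, -3, -2)  (L[1][0] := -4)
  R2 -= -2*R0 → (0, 4, 0, -1)  (L[2][0] := -2)
  R3 -= 1*R0 → (0, -4, 0, 2)  (L[3][0] := 1)

U[2][2] = 0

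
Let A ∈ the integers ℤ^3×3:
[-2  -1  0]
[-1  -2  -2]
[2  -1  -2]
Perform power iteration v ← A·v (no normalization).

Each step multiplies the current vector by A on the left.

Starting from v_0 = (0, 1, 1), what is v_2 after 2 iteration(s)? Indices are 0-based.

v_0 = (0, 1, 1).
v_1 = A·v_0 = (-1, -4, -3).
v_2 = A·v_1 = (6, 15, 8).

v_2 = (6, 15, 8)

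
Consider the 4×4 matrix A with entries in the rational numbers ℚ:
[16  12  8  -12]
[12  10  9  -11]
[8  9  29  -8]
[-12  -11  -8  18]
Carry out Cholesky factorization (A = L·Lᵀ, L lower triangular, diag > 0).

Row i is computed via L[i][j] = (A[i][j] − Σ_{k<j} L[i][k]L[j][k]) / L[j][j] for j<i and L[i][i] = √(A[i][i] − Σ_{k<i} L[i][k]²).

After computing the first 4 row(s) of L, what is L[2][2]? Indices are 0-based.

Step 1: L[0][0] = √(16) = 4.
  L[1][0] = (12) / L[0][0] = 3.
Step 2: L[1][1] = √(1) = 1.
  L[2][0] = (8) / L[0][0] = 2.
  L[2][1] = (3) / L[1][1] = 3.
Step 3: L[2][2] = √(16) = 4.
  L[3][0] = (-12) / L[0][0] = -3.
  L[3][1] = (-2) / L[1][1] = -2.
  L[3][2] = (4) / L[2][2] = 1.
Step 4: L[3][3] = √(4) = 2.

L[2][2] = 4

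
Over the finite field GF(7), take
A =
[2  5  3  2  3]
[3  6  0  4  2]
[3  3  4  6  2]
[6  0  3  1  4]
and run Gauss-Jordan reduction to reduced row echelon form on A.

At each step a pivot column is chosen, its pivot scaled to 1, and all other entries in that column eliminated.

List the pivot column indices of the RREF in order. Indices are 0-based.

[1] R0 /= 2  ⇒  (1, 6, 5, 1, 5)
     R1 -= 3·R0  ⇒  (0, 2, 6, 1, 1)
     R2 -= 3·R0  ⇒  (0, 6, 3, 3, 1)
     R3 -= 6·R0  ⇒  (0, 6, 1, 2, 2)
[2] R1 /= 2  ⇒  (0, 1, 3, 4, 4)
     R0 -= 6·R1  ⇒  (1, 0, 1, 5, 2)
     R2 -= 6·R1  ⇒  (0, 0, 6, 0, 5)
     R3 -= 6·R1  ⇒  (0, 0, 4, 6, 6)
[3] R2 /= 6  ⇒  (0, 0, 1, 0, 2)
     R0 -= 1·R2  ⇒  (1, 0, 0, 5, 0)
     R1 -= 3·R2  ⇒  (0, 1, 0, 4, 5)
     R3 -= 4·R2  ⇒  (0, 0, 0, 6, 5)
[4] R3 /= 6  ⇒  (0, 0, 0, 1, 2)
     R0 -= 5·R3  ⇒  (1, 0, 0, 0, 4)
     R1 -= 4·R3  ⇒  (0, 1, 0, 0, 4)

pivot columns: 0, 1, 2, 3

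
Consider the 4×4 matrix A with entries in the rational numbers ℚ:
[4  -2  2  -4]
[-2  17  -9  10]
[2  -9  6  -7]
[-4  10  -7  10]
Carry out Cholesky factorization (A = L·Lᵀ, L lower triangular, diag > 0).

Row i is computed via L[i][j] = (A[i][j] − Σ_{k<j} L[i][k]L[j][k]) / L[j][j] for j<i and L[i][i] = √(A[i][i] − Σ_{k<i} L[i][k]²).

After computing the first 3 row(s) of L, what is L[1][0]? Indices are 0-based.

L[1][0] = -1

Step 1: L[0][0] = √(4) = 2.
  L[1][0] = (-2) / L[0][0] = -1.
Step 2: L[1][1] = √(16) = 4.
  L[2][0] = (2) / L[0][0] = 1.
  L[2][1] = (-8) / L[1][1] = -2.
Step 3: L[2][2] = √(1) = 1.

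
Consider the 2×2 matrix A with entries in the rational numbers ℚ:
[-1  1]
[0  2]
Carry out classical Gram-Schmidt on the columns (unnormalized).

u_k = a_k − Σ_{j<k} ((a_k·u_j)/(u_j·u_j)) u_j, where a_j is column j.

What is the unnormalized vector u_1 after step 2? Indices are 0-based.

u_1 = (0, 2)

Step 1: u_0 = a_0 = (-1, 0).
Step 2: u_1 = a_1 − (-1)·u_0 = (0, 2).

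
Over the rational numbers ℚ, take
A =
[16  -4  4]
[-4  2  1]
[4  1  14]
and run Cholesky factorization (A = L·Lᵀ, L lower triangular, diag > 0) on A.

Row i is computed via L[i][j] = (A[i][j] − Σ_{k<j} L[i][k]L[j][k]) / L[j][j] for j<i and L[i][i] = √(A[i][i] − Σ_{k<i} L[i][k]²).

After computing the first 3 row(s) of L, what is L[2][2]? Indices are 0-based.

Step 1: L[0][0] = √(16) = 4.
  L[1][0] = (-4) / L[0][0] = -1.
Step 2: L[1][1] = √(1) = 1.
  L[2][0] = (4) / L[0][0] = 1.
  L[2][1] = (2) / L[1][1] = 2.
Step 3: L[2][2] = √(9) = 3.

L[2][2] = 3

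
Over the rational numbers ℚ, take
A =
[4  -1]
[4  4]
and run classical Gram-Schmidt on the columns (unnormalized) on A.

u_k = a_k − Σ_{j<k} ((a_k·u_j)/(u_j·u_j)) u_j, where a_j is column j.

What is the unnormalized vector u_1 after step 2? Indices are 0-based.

Step 1: u_0 = a_0 = (4, 4).
Step 2: u_1 = a_1 − (3/8)·u_0 = (-5/2, 5/2).

u_1 = (-5/2, 5/2)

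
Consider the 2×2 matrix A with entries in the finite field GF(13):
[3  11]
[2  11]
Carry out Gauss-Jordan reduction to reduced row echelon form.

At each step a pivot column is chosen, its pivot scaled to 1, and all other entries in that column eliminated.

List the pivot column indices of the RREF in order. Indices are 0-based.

pivot columns: 0, 1

pivot(0,0)=3: scale R0 → (1, 8)
  clear (1,0): R1 −= (2)R0 → (0, 8)
pivot(1,1)=8: scale R1 → (0, 1)
  clear (0,1): R0 −= (8)R1 → (1, 0)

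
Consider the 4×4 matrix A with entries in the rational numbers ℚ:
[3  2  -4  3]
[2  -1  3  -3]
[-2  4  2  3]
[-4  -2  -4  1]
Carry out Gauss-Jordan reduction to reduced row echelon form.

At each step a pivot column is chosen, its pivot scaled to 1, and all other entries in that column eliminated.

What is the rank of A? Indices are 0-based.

rank = 4

pivot(0,0)=3: scale R0 → (1, 2/3, -4/3, 1)
  clear (1,0): R1 −= (2)R0 → (0, -7/3, 17/3, -5)
  clear (2,0): R2 −= (-2)R0 → (0, 16/3, -2/3, 5)
  clear (3,0): R3 −= (-4)R0 → (0, 2/3, -28/3, 5)
pivot(1,1)=-7/3: scale R1 → (0, 1, -17/7, 15/7)
  clear (0,1): R0 −= (2/3)R1 → (1, 0, 2/7, -3/7)
  clear (2,1): R2 −= (16/3)R1 → (0, 0, 86/7, -45/7)
  clear (3,1): R3 −= (2/3)R1 → (0, 0, -54/7, 25/7)
pivot(2,2)=86/7: scale R2 → (0, 0, 1, -45/86)
  clear (0,2): R0 −= (2/7)R2 → (1, 0, 0, -12/43)
  clear (1,2): R1 −= (-17/7)R2 → (0, 1, 0, 75/86)
  clear (3,2): R3 −= (-54/7)R2 → (0, 0, 0, -20/43)
pivot(3,3)=-20/43: scale R3 → (0, 0, 0, 1)
  clear (0,3): R0 −= (-12/43)R3 → (1, 0, 0, 0)
  clear (1,3): R1 −= (75/86)R3 → (0, 1, 0, 0)
  clear (2,3): R2 −= (-45/86)R3 → (0, 0, 1, 0)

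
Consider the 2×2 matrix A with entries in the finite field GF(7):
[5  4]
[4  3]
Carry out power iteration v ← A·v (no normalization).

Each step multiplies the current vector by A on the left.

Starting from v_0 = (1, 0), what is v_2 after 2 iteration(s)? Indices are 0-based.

v_2 = (6, 4)

v_0 = (1, 0).
v_1 = A·v_0 = (5, 4).
v_2 = A·v_1 = (6, 4).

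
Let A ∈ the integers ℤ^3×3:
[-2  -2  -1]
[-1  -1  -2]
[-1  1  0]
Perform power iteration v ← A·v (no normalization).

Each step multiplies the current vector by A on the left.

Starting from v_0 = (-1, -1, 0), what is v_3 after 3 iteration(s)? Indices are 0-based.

v_0 = (-1, -1, 0).
v_1 = A·v_0 = (4, 2, 0).
v_2 = A·v_1 = (-12, -6, -2).
v_3 = A·v_2 = (38, 22, 6).

v_3 = (38, 22, 6)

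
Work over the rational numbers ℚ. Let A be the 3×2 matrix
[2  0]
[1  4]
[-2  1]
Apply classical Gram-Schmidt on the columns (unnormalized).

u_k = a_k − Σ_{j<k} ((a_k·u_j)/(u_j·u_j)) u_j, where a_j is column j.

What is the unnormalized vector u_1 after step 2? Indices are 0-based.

u_1 = (-4/9, 34/9, 13/9)

Step 1: u_0 = a_0 = (2, 1, -2).
Step 2: u_1 = a_1 − (2/9)·u_0 = (-4/9, 34/9, 13/9).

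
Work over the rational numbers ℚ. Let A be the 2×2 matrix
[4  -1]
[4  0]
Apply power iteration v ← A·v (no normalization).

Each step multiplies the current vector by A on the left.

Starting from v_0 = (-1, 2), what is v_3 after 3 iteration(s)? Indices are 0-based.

v_0 = (-1, 2).
v_1 = A·v_0 = (-6, -4).
v_2 = A·v_1 = (-20, -24).
v_3 = A·v_2 = (-56, -80).

v_3 = (-56, -80)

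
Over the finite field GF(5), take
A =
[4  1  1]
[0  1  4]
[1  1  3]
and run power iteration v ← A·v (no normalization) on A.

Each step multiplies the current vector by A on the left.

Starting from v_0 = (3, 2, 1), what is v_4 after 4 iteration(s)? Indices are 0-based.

v_4 = (1, 1, 3)

v_0 = (3, 2, 1).
v_1 = A·v_0 = (0, 1, 3).
v_2 = A·v_1 = (4, 3, 0).
v_3 = A·v_2 = (4, 3, 2).
v_4 = A·v_3 = (1, 1, 3).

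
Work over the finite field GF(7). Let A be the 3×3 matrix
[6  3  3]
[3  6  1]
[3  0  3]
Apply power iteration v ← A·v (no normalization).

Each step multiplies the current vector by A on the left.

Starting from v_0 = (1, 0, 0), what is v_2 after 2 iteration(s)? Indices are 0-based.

v_0 = (1, 0, 0).
v_1 = A·v_0 = (6, 3, 3).
v_2 = A·v_1 = (5, 4, 6).

v_2 = (5, 4, 6)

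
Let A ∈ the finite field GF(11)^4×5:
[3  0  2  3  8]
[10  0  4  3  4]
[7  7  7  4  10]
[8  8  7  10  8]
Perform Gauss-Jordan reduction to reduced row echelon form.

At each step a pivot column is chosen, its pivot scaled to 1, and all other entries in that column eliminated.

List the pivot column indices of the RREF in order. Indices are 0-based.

pivot columns: 0, 1, 2, 4

pivot(0,0)=3: scale R0 → (1, 0, 8, 1, 10)
  clear (1,0): R1 −= (10)R0 → (0, 0, 1, 4, 3)
  clear (2,0): R2 −= (7)R0 → (0, 7, 6, 8, 6)
  clear (3,0): R3 −= (8)R0 → (0, 8, 9, 2, 5)
pivot(1,1): swap R1↔R2
pivot(1,1)=7: scale R1 → (0, 1, 4, 9, 4)
  clear (3,1): R3 −= (8)R1 → (0, 0, 10, 7, 6)
pivot(2,2)=1: scale R2 → (0, 0, 1, 4, 3)
  clear (0,2): R0 −= (8)R2 → (1, 0, 0, 2, 8)
  clear (1,2): R1 −= (4)R2 → (0, 1, 0, 4, 3)
  clear (3,2): R3 −= (10)R2 → (0, 0, 0, 0, 9)
col 3: no nonzero at/below row 3; advance.
pivot(3,4)=9: scale R3 → (0, 0, 0, 0, 1)
  clear (0,4): R0 −= (8)R3 → (1, 0, 0, 2, 0)
  clear (1,4): R1 −= (3)R3 → (0, 1, 0, 4, 0)
  clear (2,4): R2 −= (3)R3 → (0, 0, 1, 4, 0)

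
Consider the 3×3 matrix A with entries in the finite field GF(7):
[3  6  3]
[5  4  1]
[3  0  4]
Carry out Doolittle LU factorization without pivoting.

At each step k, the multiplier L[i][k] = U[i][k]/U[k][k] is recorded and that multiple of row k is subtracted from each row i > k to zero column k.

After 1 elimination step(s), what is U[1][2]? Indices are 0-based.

U[1][2] = 3

Step 1: pivot at (0,0) is 3.
  row1 ← row1 − (4)·row0  ⇒  L[1][0]=4, U row1=(0, 1, 3)
  row2 ← row2 − (1)·row0  ⇒  L[2][0]=1, U row2=(0, 1, 1)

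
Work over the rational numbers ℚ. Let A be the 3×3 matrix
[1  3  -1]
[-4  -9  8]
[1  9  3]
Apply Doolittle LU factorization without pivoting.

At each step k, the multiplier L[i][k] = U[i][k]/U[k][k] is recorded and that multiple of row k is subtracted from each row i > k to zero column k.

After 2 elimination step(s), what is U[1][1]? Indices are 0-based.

k=0: U[0][0]=1
  eliminate (1,0): mult=-4, new row 1: (0, 3, 4); set L[1][0]=-4
  eliminate (2,0): mult=1, new row 2: (0, 6, 4); set L[2][0]=1
k=1: U[1][1]=3
  eliminate (2,1): mult=2, new row 2: (0, 0, -4); set L[2][1]=2

U[1][1] = 3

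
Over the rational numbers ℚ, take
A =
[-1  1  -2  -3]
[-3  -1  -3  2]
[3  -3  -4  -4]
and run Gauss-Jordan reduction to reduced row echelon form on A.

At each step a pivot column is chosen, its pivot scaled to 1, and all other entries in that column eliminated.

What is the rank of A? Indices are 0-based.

[1] R0 /= -1  ⇒  (1, -1, 2, 3)
     R1 -= -3·R0  ⇒  (0, -4, 3, 11)
     R2 -= 3·R0  ⇒  (0, 0, -10, -13)
[2] R1 /= -4  ⇒  (0, 1, -3/4, -11/4)
     R0 -= -1·R1  ⇒  (1, 0, 5/4, 1/4)
[3] R2 /= -10  ⇒  (0, 0, 1, 13/10)
     R0 -= 5/4·R2  ⇒  (1, 0, 0, -11/8)
     R1 -= -3/4·R2  ⇒  (0, 1, 0, -71/40)

rank = 3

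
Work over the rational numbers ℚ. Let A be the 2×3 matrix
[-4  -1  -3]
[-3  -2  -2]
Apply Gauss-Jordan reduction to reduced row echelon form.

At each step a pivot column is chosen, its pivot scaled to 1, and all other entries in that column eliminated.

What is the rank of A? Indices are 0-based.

rank = 2

[1] R0 /= -4  ⇒  (1, 1/4, 3/4)
     R1 -= -3·R0  ⇒  (0, -5/4, 1/4)
[2] R1 /= -5/4  ⇒  (0, 1, -1/5)
     R0 -= 1/4·R1  ⇒  (1, 0, 4/5)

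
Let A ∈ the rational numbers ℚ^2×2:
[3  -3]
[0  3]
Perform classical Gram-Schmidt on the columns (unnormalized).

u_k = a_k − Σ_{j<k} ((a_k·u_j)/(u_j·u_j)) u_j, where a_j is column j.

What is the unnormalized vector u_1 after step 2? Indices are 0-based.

Step 1: u_0 = a_0 = (3, 0).
Step 2: u_1 = a_1 − (-1)·u_0 = (0, 3).

u_1 = (0, 3)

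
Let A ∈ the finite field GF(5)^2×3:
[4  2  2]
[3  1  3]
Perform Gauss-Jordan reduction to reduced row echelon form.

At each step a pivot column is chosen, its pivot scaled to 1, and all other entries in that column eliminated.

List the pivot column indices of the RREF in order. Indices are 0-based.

step 1: normalize row 0 (÷4) = (1, 3, 3)
  row 1: subtract 3×row0 = (0, 2, 4)
step 2: normalize row 1 (÷2) = (0, 1, 2)
  row 0: subtract 3×row1 = (1, 0, 2)

pivot columns: 0, 1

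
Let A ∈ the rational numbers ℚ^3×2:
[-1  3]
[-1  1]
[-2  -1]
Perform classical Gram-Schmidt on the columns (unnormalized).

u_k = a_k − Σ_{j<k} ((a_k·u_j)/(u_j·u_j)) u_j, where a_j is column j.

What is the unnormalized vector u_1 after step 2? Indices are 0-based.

Step 1: u_0 = a_0 = (-1, -1, -2).
Step 2: u_1 = a_1 − (-1/3)·u_0 = (8/3, 2/3, -5/3).

u_1 = (8/3, 2/3, -5/3)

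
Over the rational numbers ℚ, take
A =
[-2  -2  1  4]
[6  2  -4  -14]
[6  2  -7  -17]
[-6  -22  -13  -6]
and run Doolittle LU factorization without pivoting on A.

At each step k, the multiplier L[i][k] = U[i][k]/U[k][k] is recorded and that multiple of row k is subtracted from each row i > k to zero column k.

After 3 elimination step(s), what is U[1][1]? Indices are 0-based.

[col 0] pivot -2
  R1 -= -3*R0 → (0, -4, -1, -2)  (L[1][0] := -3)
  R2 -= -3*R0 → (0, -4, -4, -5)  (L[2][0] := -3)
  R3 -= 3*R0 → (0, -16, -16, -18)  (L[3][0] := 3)
[col 1] pivot -4
  R2 -= 1*R1 → (0, 0, -3, -3)  (L[2][1] := 1)
  R3 -= 4*R1 → (0, 0, -12, -10)  (L[3][1] := 4)
[col 2] pivot -3
  R3 -= 4*R2 → (0, 0, 0, 2)  (L[3][2] := 4)

U[1][1] = -4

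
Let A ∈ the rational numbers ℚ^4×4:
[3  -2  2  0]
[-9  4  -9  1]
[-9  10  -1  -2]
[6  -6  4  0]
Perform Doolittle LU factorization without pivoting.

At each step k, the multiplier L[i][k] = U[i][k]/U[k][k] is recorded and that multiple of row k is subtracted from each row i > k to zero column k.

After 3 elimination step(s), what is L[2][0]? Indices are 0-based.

Step 1: pivot at (0,0) is 3.
  row1 ← row1 − (-3)·row0  ⇒  L[1][0]=-3, U row1=(0, -2, -3, 1)
  row2 ← row2 − (-3)·row0  ⇒  L[2][0]=-3, U row2=(0, 4, 5, -2)
  row3 ← row3 − (2)·row0  ⇒  L[3][0]=2, U row3=(0, -2, 0, 0)
Step 2: pivot at (1,1) is -2.
  row2 ← row2 − (-2)·row1  ⇒  L[2][1]=-2, U row2=(0, 0, -1, 0)
  row3 ← row3 − (1)·row1  ⇒  L[3][1]=1, U row3=(0, 0, 3, -1)
Step 3: pivot at (2,2) is -1.
  row3 ← row3 − (-3)·row2  ⇒  L[3][2]=-3, U row3=(0, 0, 0, -1)

L[2][0] = -3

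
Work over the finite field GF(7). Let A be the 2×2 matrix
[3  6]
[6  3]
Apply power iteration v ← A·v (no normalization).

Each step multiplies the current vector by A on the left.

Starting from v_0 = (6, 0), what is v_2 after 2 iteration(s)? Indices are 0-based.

v_0 = (6, 0).
v_1 = A·v_0 = (4, 1).
v_2 = A·v_1 = (4, 6).

v_2 = (4, 6)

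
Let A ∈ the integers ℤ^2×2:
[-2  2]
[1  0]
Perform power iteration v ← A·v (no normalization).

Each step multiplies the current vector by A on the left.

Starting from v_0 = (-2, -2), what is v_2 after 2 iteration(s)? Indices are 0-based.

v_0 = (-2, -2).
v_1 = A·v_0 = (0, -2).
v_2 = A·v_1 = (-4, 0).

v_2 = (-4, 0)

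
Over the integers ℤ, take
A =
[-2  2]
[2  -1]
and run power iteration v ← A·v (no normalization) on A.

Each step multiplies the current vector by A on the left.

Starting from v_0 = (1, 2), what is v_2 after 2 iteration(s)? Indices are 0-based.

v_0 = (1, 2).
v_1 = A·v_0 = (2, 0).
v_2 = A·v_1 = (-4, 4).

v_2 = (-4, 4)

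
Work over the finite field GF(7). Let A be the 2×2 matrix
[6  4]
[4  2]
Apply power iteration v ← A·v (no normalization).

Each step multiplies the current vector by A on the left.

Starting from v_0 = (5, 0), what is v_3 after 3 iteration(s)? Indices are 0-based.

v_0 = (5, 0).
v_1 = A·v_0 = (2, 6).
v_2 = A·v_1 = (1, 6).
v_3 = A·v_2 = (2, 2).

v_3 = (2, 2)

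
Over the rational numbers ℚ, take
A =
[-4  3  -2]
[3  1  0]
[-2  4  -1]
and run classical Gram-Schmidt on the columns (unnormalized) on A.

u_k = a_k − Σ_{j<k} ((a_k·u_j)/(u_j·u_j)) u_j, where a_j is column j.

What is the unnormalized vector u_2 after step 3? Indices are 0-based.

u_2 = (-14/31, -10/31, 13/31)

Step 1: u_0 = a_0 = (-4, 3, -2).
Step 2: u_1 = a_1 − (-17/29)·u_0 = (19/29, 80/29, 82/29).
Step 3: u_2 = a_2 − (10/29)·u_0 − (-8/31)·u_1 = (-14/31, -10/31, 13/31).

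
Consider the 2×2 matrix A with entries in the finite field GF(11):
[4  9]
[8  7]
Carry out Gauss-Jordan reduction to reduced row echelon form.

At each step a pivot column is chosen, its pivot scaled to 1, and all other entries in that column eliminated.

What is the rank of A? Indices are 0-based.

step 1: normalize row 0 (÷4) = (1, 5)
  row 1: subtract 8×row0 = (0, 0)
skip col 1 (zero from row 1)

rank = 1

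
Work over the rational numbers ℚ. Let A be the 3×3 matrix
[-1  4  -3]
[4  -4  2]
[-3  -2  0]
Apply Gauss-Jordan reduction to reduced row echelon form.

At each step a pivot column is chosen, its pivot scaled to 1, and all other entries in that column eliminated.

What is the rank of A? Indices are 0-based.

step 1: normalize row 0 (÷-1) = (1, -4, 3)
  row 1: subtract 4×row0 = (0, 12, -10)
  row 2: subtract -3×row0 = (0, -14, 9)
step 2: normalize row 1 (÷12) = (0, 1, -5/6)
  row 0: subtract -4×row1 = (1, 0, -1/3)
  row 2: subtract -14×row1 = (0, 0, -8/3)
step 3: normalize row 2 (÷-8/3) = (0, 0, 1)
  row 0: subtract -1/3×row2 = (1, 0, 0)
  row 1: subtract -5/6×row2 = (0, 1, 0)

rank = 3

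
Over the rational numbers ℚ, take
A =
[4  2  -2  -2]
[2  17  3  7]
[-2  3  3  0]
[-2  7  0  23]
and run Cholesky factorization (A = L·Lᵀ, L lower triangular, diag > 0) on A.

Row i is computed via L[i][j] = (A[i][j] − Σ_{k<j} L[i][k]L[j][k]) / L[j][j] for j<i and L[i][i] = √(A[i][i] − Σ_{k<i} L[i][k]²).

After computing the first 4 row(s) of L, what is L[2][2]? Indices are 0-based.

Step 1: L[0][0] = √(4) = 2.
  L[1][0] = (2) / L[0][0] = 1.
Step 2: L[1][1] = √(16) = 4.
  L[2][0] = (-2) / L[0][0] = -1.
  L[2][1] = (4) / L[1][1] = 1.
Step 3: L[2][2] = √(1) = 1.
  L[3][0] = (-2) / L[0][0] = -1.
  L[3][1] = (8) / L[1][1] = 2.
  L[3][2] = (-3) / L[2][2] = -3.
Step 4: L[3][3] = √(9) = 3.

L[2][2] = 1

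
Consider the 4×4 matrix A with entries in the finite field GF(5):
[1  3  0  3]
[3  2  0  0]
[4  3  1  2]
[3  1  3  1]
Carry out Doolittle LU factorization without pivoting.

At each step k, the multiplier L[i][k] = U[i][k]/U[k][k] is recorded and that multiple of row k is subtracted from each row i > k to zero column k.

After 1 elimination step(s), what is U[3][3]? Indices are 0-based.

k=0: U[0][0]=1
  eliminate (1,0): mult=3, new row 1: (0, 3, 0, 1); set L[1][0]=3
  eliminate (2,0): mult=4, new row 2: (0, 1, 1, 0); set L[2][0]=4
  eliminate (3,0): mult=3, new row 3: (0, 2, 3, 2); set L[3][0]=3

U[3][3] = 2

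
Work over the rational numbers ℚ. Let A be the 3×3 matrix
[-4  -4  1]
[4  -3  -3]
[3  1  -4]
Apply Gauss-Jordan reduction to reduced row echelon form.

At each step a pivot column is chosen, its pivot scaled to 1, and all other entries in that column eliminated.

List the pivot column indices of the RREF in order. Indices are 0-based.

pivot columns: 0, 1, 2

[1] R0 /= -4  ⇒  (1, 1, -1/4)
     R1 -= 4·R0  ⇒  (0, -7, -2)
     R2 -= 3·R0  ⇒  (0, -2, -13/4)
[2] R1 /= -7  ⇒  (0, 1, 2/7)
     R0 -= 1·R1  ⇒  (1, 0, -15/28)
     R2 -= -2·R1  ⇒  (0, 0, -75/28)
[3] R2 /= -75/28  ⇒  (0, 0, 1)
     R0 -= -15/28·R2  ⇒  (1, 0, 0)
     R1 -= 2/7·R2  ⇒  (0, 1, 0)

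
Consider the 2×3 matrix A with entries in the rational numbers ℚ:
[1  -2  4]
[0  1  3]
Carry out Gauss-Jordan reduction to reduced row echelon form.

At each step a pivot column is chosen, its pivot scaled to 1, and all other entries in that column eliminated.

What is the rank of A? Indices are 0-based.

pivot(0,0)=1: scale R0 → (1, -2, 4)
pivot(1,1)=1: scale R1 → (0, 1, 3)
  clear (0,1): R0 −= (-2)R1 → (1, 0, 10)

rank = 2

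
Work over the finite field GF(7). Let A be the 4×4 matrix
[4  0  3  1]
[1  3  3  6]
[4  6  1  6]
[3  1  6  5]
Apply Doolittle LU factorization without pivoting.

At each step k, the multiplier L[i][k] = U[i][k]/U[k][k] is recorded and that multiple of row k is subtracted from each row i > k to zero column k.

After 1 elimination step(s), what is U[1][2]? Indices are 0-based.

Step 1: pivot at (0,0) is 4.
  row1 ← row1 − (2)·row0  ⇒  L[1][0]=2, U row1=(0, 3, 4, 4)
  row2 ← row2 − (1)·row0  ⇒  L[2][0]=1, U row2=(0, 6, 5, 5)
  row3 ← row3 − (6)·row0  ⇒  L[3][0]=6, U row3=(0, 1, 2, 6)

U[1][2] = 4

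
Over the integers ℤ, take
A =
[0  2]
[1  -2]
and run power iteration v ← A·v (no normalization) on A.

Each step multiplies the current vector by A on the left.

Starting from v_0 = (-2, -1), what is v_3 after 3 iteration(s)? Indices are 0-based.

v_3 = (-4, 4)

v_0 = (-2, -1).
v_1 = A·v_0 = (-2, 0).
v_2 = A·v_1 = (0, -2).
v_3 = A·v_2 = (-4, 4).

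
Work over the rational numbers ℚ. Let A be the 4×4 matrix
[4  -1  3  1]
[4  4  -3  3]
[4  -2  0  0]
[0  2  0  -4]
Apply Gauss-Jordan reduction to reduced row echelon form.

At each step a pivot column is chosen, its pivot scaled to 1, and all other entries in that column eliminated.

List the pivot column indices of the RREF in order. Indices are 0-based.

pivot(0,0)=4: scale R0 → (1, -1/4, 3/4, 1/4)
  clear (1,0): R1 −= (4)R0 → (0, 5, -6, 2)
  clear (2,0): R2 −= (4)R0 → (0, -1, -3, -1)
pivot(1,1)=5: scale R1 → (0, 1, -6/5, 2/5)
  clear (0,1): R0 −= (-1/4)R1 → (1, 0, 9/20, 7/20)
  clear (2,1): R2 −= (-1)R1 → (0, 0, -21/5, -3/5)
  clear (3,1): R3 −= (2)R1 → (0, 0, 12/5, -24/5)
pivot(2,2)=-21/5: scale R2 → (0, 0, 1, 1/7)
  clear (0,2): R0 −= (9/20)R2 → (1, 0, 0, 2/7)
  clear (1,2): R1 −= (-6/5)R2 → (0, 1, 0, 4/7)
  clear (3,2): R3 −= (12/5)R2 → (0, 0, 0, -36/7)
pivot(3,3)=-36/7: scale R3 → (0, 0, 0, 1)
  clear (0,3): R0 −= (2/7)R3 → (1, 0, 0, 0)
  clear (1,3): R1 −= (4/7)R3 → (0, 1, 0, 0)
  clear (2,3): R2 −= (1/7)R3 → (0, 0, 1, 0)

pivot columns: 0, 1, 2, 3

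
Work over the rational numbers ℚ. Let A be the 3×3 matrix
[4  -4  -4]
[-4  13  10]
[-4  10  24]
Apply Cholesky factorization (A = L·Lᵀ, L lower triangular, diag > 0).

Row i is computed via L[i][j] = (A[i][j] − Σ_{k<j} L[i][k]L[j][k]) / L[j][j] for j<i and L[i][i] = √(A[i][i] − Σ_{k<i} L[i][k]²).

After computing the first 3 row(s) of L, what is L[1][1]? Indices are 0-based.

Step 1: L[0][0] = √(4) = 2.
  L[1][0] = (-4) / L[0][0] = -2.
Step 2: L[1][1] = √(9) = 3.
  L[2][0] = (-4) / L[0][0] = -2.
  L[2][1] = (6) / L[1][1] = 2.
Step 3: L[2][2] = √(16) = 4.

L[1][1] = 3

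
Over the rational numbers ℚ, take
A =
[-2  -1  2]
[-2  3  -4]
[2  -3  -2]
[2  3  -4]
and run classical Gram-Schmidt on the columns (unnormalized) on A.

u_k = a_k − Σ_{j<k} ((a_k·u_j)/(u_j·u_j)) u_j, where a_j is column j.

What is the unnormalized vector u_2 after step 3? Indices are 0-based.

u_2 = (-2/9, -80/27, -82/27, -4/27)

Step 1: u_0 = a_0 = (-2, -2, 2, 2).
Step 2: u_1 = a_1 − (-1/4)·u_0 = (-3/2, 5/2, -5/2, 7/2).
Step 3: u_2 = a_2 − (-1/2)·u_0 − (-22/27)·u_1 = (-2/9, -80/27, -82/27, -4/27).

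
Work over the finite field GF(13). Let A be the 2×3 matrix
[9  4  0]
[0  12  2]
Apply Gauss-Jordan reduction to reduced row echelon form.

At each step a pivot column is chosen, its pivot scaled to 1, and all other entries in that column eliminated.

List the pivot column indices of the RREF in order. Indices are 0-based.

[1] R0 /= 9  ⇒  (1, 12, 0)
[2] R1 /= 12  ⇒  (0, 1, 11)
     R0 -= 12·R1  ⇒  (1, 0, 11)

pivot columns: 0, 1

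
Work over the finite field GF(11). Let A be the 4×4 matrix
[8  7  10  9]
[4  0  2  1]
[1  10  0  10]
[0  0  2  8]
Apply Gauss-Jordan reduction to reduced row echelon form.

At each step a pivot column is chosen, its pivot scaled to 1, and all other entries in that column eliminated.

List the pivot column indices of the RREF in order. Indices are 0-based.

[1] R0 /= 8  ⇒  (1, 5, 4, 8)
     R1 -= 4·R0  ⇒  (0, 2, 8, 2)
     R2 -= 1·R0  ⇒  (0, 5, 7, 2)
[2] R1 /= 2  ⇒  (0, 1, 4, 1)
     R0 -= 5·R1  ⇒  (1, 0, 6, 3)
     R2 -= 5·R1  ⇒  (0, 0, 9, 8)
[3] R2 /= 9  ⇒  (0, 0, 1, 7)
     R0 -= 6·R2  ⇒  (1, 0, 0, 5)
     R1 -= 4·R2  ⇒  (0, 1, 0, 6)
     R3 -= 2·R2  ⇒  (0, 0, 0, 5)
[4] R3 /= 5  ⇒  (0, 0, 0, 1)
     R0 -= 5·R3  ⇒  (1, 0, 0, 0)
     R1 -= 6·R3  ⇒  (0, 1, 0, 0)
     R2 -= 7·R3  ⇒  (0, 0, 1, 0)

pivot columns: 0, 1, 2, 3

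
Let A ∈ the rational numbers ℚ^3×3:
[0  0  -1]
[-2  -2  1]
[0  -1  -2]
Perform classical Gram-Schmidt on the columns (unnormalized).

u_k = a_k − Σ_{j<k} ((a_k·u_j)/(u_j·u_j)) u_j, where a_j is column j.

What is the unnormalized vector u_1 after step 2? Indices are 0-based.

u_1 = (0, 0, -1)

Step 1: u_0 = a_0 = (0, -2, 0).
Step 2: u_1 = a_1 − (1)·u_0 = (0, 0, -1).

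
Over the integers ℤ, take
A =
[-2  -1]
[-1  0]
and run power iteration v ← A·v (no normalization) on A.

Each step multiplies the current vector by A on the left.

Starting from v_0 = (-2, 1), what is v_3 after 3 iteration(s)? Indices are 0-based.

v_3 = (19, 8)

v_0 = (-2, 1).
v_1 = A·v_0 = (3, 2).
v_2 = A·v_1 = (-8, -3).
v_3 = A·v_2 = (19, 8).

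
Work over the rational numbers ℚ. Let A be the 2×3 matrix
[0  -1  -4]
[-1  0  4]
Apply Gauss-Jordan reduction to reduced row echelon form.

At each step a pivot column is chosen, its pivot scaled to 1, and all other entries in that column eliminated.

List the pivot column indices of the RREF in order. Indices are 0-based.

pivot(0,0): swap R0↔R1
pivot(0,0)=-1: scale R0 → (1, 0, -4)
pivot(1,1)=-1: scale R1 → (0, 1, 4)

pivot columns: 0, 1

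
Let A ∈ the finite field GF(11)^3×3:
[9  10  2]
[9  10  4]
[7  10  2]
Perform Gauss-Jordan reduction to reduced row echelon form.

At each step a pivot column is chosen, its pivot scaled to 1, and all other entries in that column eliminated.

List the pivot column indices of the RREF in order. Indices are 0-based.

pivot columns: 0, 1, 2

step 1: normalize row 0 (÷9) = (1, 6, 10)
  row 1: subtract 9×row0 = (0, 0, 2)
  row 2: subtract 7×row0 = (0, 1, 9)
step 2: exchange rows 1,2
step 2: normalize row 1 (÷1) = (0, 1, 9)
  row 0: subtract 6×row1 = (1, 0, 0)
step 3: normalize row 2 (÷2) = (0, 0, 1)
  row 1: subtract 9×row2 = (0, 1, 0)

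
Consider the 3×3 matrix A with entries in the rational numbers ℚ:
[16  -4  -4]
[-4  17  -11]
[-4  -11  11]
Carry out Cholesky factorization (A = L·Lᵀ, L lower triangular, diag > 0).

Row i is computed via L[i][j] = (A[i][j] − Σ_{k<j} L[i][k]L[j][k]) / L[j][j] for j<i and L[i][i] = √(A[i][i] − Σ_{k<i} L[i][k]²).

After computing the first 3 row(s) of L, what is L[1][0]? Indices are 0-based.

Step 1: L[0][0] = √(16) = 4.
  L[1][0] = (-4) / L[0][0] = -1.
Step 2: L[1][1] = √(16) = 4.
  L[2][0] = (-4) / L[0][0] = -1.
  L[2][1] = (-12) / L[1][1] = -3.
Step 3: L[2][2] = √(1) = 1.

L[1][0] = -1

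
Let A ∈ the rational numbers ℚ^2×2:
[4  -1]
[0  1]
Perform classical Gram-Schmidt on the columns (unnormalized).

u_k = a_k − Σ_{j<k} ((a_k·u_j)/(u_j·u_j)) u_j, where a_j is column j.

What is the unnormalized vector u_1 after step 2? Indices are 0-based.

u_1 = (0, 1)

Step 1: u_0 = a_0 = (4, 0).
Step 2: u_1 = a_1 − (-1/4)·u_0 = (0, 1).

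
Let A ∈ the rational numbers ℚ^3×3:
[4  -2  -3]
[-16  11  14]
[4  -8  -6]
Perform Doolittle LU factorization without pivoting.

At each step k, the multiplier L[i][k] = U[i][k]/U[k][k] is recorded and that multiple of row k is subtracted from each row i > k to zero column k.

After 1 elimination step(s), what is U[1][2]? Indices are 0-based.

Step 1: pivot at (0,0) is 4.
  row1 ← row1 − (-4)·row0  ⇒  L[1][0]=-4, U row1=(0, 3, 2)
  row2 ← row2 − (1)·row0  ⇒  L[2][0]=1, U row2=(0, -6, -3)

U[1][2] = 2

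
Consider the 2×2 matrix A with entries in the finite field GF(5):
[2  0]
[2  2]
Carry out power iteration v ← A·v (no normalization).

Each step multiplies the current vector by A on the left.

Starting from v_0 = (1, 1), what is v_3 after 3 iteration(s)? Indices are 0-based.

v_3 = (3, 2)

v_0 = (1, 1).
v_1 = A·v_0 = (2, 4).
v_2 = A·v_1 = (4, 2).
v_3 = A·v_2 = (3, 2).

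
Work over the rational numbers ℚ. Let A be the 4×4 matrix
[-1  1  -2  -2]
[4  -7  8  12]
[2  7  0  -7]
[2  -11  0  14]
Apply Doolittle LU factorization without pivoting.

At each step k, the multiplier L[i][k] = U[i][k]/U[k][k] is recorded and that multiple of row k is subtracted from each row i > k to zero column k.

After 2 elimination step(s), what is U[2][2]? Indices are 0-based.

[col 0] pivot -1
  R1 -= -4*R0 → (0, -3, 0, 4)  (L[1][0] := -4)
  R2 -= -2*R0 → (0, 9, -4, -11)  (L[2][0] := -2)
  R3 -= -2*R0 → (0, -9, -4, 10)  (L[3][0] := -2)
[col 1] pivot -3
  R2 -= -3*R1 → (0, 0, -4, 1)  (L[2][1] := -3)
  R3 -= 3*R1 → (0, 0, -4, -2)  (L[3][1] := 3)

U[2][2] = -4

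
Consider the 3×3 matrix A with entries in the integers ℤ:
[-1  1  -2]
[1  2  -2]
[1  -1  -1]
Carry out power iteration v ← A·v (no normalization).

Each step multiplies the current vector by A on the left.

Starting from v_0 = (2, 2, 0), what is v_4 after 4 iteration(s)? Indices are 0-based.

v_0 = (2, 2, 0).
v_1 = A·v_0 = (0, 6, 0).
v_2 = A·v_1 = (6, 12, -6).
v_3 = A·v_2 = (18, 42, 0).
v_4 = A·v_3 = (24, 102, -24).

v_4 = (24, 102, -24)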